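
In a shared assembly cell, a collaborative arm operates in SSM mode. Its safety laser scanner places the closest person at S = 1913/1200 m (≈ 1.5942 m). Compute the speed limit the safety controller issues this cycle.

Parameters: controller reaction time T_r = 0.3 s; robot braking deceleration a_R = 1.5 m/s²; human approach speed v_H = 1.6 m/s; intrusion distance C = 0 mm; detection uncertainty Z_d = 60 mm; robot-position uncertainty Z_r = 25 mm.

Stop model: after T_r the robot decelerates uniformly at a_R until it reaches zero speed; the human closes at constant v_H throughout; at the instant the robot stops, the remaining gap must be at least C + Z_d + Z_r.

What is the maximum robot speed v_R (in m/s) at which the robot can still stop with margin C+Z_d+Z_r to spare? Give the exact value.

v_R_max = 13/20 m/s = 0.6500 m/s

quadratic (1/3)·v² + (41/30)·v + (-247/240) = 0
  disc = (41/30)² − 4·(1/3)·(-247/240) = 81/25 ; √disc = 9/5
  v_R = (−(41/30) + 9/5) / (2·(1/3)) = 13/20 m/s
check:
T_s = v_R/a_R = (13/20)/(3/2) = 0.4333 s
reaction-phase robot travel = 0.6500·0.3000 = 0.1950 m
braking distance = 0.6500²/(2·1.5000) = 0.1408 m
person approaches 1.6000·(0.3000+0.4333) = 1.1733 m
residual clearance needed = 0.0000+0.0600+0.0250 = 0.0850 m
sum ≈ 0.1950+0.1408+1.1733+0.0850 ≈ 1.5942 m = S ✓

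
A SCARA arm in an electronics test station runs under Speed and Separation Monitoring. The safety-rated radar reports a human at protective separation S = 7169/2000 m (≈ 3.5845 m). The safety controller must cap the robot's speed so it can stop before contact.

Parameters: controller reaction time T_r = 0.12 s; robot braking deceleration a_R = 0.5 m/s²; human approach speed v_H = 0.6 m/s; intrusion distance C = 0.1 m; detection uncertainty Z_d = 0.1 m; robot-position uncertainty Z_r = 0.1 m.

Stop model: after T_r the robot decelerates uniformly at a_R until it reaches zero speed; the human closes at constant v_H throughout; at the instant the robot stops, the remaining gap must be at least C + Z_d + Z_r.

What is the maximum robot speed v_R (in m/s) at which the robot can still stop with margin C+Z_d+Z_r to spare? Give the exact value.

quadratic (1)·v² + (33/25)·v + (-257/80) = 0
  disc = (33/25)² − 4·(1)·(-257/80) = 36481/2500 ; √disc = 191/50
  v_R = (−(33/25) + 191/50) / (2·(1)) = 5/4 m/s
check:
T_s = v_R/a_R = (5/4)/(1/2) = 2.5000 s
reaction-phase robot travel = 1.2500·0.1200 = 0.1500 m
robot under decel: 1.2500²/(2·0.5000) = 1.5625 m
person approaches 0.6000·(0.1200+2.5000) = 1.5720 m
residual clearance needed = 0.1000+0.1000+0.1000 = 0.3000 m
sum ≈ 0.1500+1.5625+1.5720+0.3000 ≈ 3.5845 m = S ✓

v_R_max = 5/4 m/s = 1.2500 m/s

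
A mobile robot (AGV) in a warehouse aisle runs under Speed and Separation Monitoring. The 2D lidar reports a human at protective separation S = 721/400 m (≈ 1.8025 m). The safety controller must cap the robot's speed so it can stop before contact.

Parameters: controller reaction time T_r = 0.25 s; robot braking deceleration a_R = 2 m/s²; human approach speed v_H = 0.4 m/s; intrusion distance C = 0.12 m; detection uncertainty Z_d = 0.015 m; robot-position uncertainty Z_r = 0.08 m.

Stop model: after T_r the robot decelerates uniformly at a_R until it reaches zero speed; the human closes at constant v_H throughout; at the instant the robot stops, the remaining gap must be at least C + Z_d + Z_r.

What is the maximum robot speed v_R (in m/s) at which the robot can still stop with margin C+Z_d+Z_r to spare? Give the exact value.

at the boundary: (1/4)·v² + (9/20)·v + (-119/80) = 0
  disc = (9/20)² − 4·(1/4)·(-119/80) = 169/100 ; √disc = 13/10
  v_R = (−(9/20) + 13/10) / (2·(1/4)) = 17/10 m/s
check:
braking lasts T_s = (17/10)/2 = 0.8500 s
robot covers v_R·T_r = 1.7000·0.2500 = 0.4250 m before braking
robot under decel: 1.7000²/(2·2.0000) = 0.7225 m
human closes 0.4000·1.1000 = 0.4400 m
residual clearance needed = 0.1200+0.0150+0.0800 = 0.2150 m
sum ≈ 0.4250+0.7225+0.4400+0.2150 ≈ 1.8025 m = S ✓

v_R_max = 17/10 m/s = 1.7000 m/s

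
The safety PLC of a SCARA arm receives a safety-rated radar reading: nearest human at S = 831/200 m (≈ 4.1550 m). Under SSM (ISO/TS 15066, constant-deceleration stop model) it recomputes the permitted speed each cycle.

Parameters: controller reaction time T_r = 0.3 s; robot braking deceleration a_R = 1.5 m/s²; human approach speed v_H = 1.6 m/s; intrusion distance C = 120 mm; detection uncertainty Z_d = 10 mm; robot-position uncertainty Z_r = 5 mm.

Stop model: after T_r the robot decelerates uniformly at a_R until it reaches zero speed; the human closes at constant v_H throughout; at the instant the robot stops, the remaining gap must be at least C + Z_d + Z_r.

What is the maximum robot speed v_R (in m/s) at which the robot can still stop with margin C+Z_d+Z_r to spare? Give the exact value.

quadratic (1/3)·v² + (41/30)·v + (-177/50) = 0
  disc = (41/30)² − 4·(1/3)·(-177/50) = 5929/900 ; √disc = 77/30
  v_R = (−(41/30) + 77/30) / (2·(1/3)) = 9/5 m/s
check:
stop time T_s = (9/5)/(3/2) = 1.2000 s
robot covers v_R·T_r = 1.8000·0.3000 = 0.5400 m before braking
braking distance = 1.8000²/(2·1.5000) = 1.0800 m
human closes 1.6000·1.5000 = 2.4000 m
margins: 0.1200+0.0100+0.0050 = 0.1350 m
sum ≈ 0.5400+1.0800+2.4000+0.1350 ≈ 4.1550 m = S ✓

v_R_max = 9/5 m/s = 1.8000 m/s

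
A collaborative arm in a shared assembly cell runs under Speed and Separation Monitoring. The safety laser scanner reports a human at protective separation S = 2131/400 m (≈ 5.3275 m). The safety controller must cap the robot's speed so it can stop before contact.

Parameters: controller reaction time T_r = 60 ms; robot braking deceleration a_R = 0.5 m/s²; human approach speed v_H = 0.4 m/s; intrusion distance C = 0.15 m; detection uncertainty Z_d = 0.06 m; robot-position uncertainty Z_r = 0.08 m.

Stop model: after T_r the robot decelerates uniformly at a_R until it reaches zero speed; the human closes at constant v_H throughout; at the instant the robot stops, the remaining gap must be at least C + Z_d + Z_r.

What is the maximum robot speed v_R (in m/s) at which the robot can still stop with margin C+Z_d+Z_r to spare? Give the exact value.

v_R_max = 37/20 m/s = 1.8500 m/s

collect terms ⇒ (1)·v_R² + (43/50)·v_R + (-10027/2000) = 0
  disc = (43/50)² − 4·(1)·(-10027/2000) = 12996/625 ; √disc = 114/25
  v_R = (−(43/50) + 114/25) / (2·(1)) = 37/20 m/s
check:
stop time T_s = (37/20)/(1/2) = 3.7000 s
reaction-phase robot travel = 1.8500·0.0600 = 0.1110 m
robot covers 1.8500·3.7000 − ½·0.5000·3.7000² = 3.4225 m while stopping
person approaches 0.4000·(0.0600+3.7000) = 1.5040 m
C+Z_d+Z_r = 0.1500+0.0600+0.0800 = 0.2900 m
sum ≈ 0.1110+3.4225+1.5040+0.2900 ≈ 5.3275 m = S ✓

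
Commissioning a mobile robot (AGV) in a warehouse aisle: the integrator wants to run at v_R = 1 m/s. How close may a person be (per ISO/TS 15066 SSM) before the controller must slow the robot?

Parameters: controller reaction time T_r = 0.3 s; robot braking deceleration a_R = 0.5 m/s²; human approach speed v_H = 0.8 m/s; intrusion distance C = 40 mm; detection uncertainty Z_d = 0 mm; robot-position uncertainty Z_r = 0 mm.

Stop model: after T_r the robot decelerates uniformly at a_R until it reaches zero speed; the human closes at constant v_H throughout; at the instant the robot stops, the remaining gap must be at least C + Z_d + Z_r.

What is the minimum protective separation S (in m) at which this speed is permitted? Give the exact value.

S_min = 159/50 m = 3.1800 m

stop time T_s = 1/(1/2) = 2.0000 s
reaction-phase robot travel = 1.0000·0.3000 = 0.3000 m
braking distance = 1.0000²/(2·0.5000) = 1.0000 m
human closes 0.8000·2.3000 = 1.8400 m
margins: 0.0400+0.0000+0.0000 = 0.0400 m
S_min ≈ 0.3000+1.0000+1.8400+0.0400  ⇒  S_min = 159/50 m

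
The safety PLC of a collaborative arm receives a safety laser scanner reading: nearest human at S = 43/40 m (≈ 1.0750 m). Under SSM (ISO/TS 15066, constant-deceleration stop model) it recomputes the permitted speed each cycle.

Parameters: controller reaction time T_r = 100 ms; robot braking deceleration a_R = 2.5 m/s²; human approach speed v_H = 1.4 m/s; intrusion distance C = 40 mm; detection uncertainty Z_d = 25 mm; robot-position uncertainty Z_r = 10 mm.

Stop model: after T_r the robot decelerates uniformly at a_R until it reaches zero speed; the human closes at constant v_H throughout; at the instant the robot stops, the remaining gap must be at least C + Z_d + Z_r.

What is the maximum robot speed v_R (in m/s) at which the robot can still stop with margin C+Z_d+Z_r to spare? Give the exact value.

collect terms ⇒ (1/5)·v_R² + (33/50)·v_R + (-43/50) = 0
  disc = (33/50)² − 4·(1/5)·(-43/50) = 2809/2500 ; √disc = 53/50
  v_R = (−(33/50) + 53/50) / (2·(1/5)) = 1 m/s
check:
T_s = v_R/a_R = 1/(5/2) = 0.4000 s
robot in T_r: 1.0000·0.1000 = 0.1000 m
braking distance = 1.0000²/(2·2.5000) = 0.2000 m
human over T_r+T_s: 1.4000·(0.1000+0.4000) = 0.7000 m
residual clearance needed = 0.0400+0.0250+0.0100 = 0.0750 m
sum ≈ 0.1000+0.2000+0.7000+0.0750 ≈ 1.0750 m = S ✓

v_R_max = 1 m/s = 1.0000 m/s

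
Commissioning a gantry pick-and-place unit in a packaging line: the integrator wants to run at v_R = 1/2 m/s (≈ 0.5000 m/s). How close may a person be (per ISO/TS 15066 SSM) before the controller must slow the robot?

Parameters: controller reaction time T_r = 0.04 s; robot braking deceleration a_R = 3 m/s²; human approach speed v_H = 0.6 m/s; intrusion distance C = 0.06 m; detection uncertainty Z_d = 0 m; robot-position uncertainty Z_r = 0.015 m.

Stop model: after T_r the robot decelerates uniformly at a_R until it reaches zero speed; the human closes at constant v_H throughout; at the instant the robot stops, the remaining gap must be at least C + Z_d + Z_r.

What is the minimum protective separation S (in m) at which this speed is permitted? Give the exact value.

S_min = 391/1500 m = 0.2607 m

T_s = v_R/a_R = (1/2)/3 = 0.1667 s
robot in T_r: 0.5000·0.0400 = 0.0200 m
robot covers 0.5000·0.1667 − ½·3.0000·0.1667² = 0.0417 m while stopping
human closes 0.6000·0.2067 = 0.1240 m
margins: 0.0600+0.0000+0.0150 = 0.0750 m
S_min ≈ 0.0200+0.0417+0.1240+0.0750  ⇒  S_min = 391/1500 m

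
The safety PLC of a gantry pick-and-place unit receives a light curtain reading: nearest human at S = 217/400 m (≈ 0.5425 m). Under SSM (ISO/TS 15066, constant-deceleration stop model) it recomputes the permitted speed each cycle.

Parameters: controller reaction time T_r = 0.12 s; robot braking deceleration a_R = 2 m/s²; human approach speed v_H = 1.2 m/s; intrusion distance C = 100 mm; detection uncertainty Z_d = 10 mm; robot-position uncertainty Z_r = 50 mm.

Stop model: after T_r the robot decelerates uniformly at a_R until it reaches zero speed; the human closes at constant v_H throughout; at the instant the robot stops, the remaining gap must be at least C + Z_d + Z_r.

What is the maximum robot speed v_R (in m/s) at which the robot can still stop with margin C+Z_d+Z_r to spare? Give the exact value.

collect terms ⇒ (1/4)·v_R² + (18/25)·v_R + (-477/2000) = 0
  disc = (18/25)² − 4·(1/4)·(-477/2000) = 7569/10000 ; √disc = 87/100
  v_R = (−(18/25) + 87/100) / (2·(1/4)) = 3/10 m/s
check:
stop time T_s = (3/10)/2 = 0.1500 s
reaction-phase robot travel = 0.3000·0.1200 = 0.0360 m
robot covers 0.3000·0.1500 − ½·2.0000·0.1500² = 0.0225 m while stopping
human closes 1.2000·0.2700 = 0.3240 m
residual clearance needed = 0.1000+0.0100+0.0500 = 0.1600 m
sum ≈ 0.0360+0.0225+0.3240+0.1600 ≈ 0.5425 m = S ✓

v_R_max = 3/10 m/s = 0.3000 m/s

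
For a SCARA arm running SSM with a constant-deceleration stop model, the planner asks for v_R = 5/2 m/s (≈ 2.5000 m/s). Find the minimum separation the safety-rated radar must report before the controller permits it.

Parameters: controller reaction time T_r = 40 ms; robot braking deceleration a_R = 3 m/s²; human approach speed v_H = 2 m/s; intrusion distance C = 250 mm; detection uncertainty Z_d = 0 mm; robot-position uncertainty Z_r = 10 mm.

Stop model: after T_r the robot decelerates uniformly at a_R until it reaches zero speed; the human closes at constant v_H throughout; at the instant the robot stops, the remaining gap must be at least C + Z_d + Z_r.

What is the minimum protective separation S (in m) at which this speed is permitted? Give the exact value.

S_min = 1889/600 m = 3.1483 m

braking lasts T_s = (5/2)/3 = 0.8333 s
robot covers v_R·T_r = 2.5000·0.0400 = 0.1000 m before braking
robot covers 2.5000·0.8333 − ½·3.0000·0.8333² = 1.0417 m while stopping
person approaches 2.0000·(0.0400+0.8333) = 1.7467 m
margins: 0.2500+0.0000+0.0100 = 0.2600 m
S_min ≈ 0.1000+1.0417+1.7467+0.2600  ⇒  S_min = 1889/600 m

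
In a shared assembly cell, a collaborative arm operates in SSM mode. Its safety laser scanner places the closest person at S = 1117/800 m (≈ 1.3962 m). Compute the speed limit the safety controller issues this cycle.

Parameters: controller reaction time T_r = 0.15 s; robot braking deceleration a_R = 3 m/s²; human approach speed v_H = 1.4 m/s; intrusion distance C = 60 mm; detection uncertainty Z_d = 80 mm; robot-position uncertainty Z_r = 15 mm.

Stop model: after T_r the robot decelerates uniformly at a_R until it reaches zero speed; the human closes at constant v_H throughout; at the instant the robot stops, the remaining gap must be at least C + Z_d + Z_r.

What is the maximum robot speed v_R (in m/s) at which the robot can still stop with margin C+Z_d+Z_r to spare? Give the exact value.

v_R_max = 5/4 m/s = 1.2500 m/s

at the boundary: (1/6)·v² + (37/60)·v + (-33/32) = 0
  disc = (37/60)² − 4·(1/6)·(-33/32) = 961/900 ; √disc = 31/30
  v_R = (−(37/60) + 31/30) / (2·(1/6)) = 5/4 m/s
check:
T_s = v_R/a_R = (5/4)/3 = 0.4167 s
reaction-phase robot travel = 1.2500·0.1500 = 0.1875 m
robot covers 1.2500·0.4167 − ½·3.0000·0.4167² = 0.2604 m while stopping
person approaches 1.4000·(0.1500+0.4167) = 0.7933 m
residual clearance needed = 0.0600+0.0800+0.0150 = 0.1550 m
sum ≈ 0.1875+0.2604+0.7933+0.1550 ≈ 1.3962 m = S ✓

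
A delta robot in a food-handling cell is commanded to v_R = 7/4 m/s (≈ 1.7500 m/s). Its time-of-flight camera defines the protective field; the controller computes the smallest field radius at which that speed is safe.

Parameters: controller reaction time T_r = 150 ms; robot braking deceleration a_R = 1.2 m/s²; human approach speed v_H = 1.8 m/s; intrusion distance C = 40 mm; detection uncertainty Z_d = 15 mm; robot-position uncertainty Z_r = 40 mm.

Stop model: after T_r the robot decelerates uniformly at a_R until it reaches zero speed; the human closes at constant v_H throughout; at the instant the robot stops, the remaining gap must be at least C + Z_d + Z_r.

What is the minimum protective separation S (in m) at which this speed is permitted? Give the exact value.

stop time T_s = (7/4)/(6/5) = 1.4583 s
robot in T_r: 1.7500·0.1500 = 0.2625 m
robot covers 1.7500·1.4583 − ½·1.2000·1.4583² = 1.2760 m while stopping
person approaches 1.8000·(0.1500+1.4583) = 2.8950 m
residual clearance needed = 0.0400+0.0150+0.0400 = 0.0950 m
S_min ≈ 0.2625+1.2760+2.8950+0.0950  ⇒  S_min = 21737/4800 m

S_min = 21737/4800 m = 4.5285 m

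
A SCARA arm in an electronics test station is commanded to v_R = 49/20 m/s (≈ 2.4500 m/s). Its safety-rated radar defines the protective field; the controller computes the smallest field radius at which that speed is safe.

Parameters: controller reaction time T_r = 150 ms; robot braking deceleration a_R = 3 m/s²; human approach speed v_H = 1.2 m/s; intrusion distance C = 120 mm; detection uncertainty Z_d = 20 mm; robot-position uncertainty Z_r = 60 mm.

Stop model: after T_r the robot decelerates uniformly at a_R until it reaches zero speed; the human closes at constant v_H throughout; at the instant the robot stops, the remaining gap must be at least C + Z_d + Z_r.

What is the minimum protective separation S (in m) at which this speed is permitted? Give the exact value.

S_min = 6547/2400 m = 2.7279 m

braking lasts T_s = (49/20)/3 = 0.8167 s
robot in T_r: 2.4500·0.1500 = 0.3675 m
robot under decel: 2.4500²/(2·3.0000) = 1.0004 m
human over T_r+T_s: 1.2000·(0.1500+0.8167) = 1.1600 m
margins: 0.1200+0.0200+0.0600 = 0.2000 m
S_min ≈ 0.3675+1.0004+1.1600+0.2000  ⇒  S_min = 6547/2400 m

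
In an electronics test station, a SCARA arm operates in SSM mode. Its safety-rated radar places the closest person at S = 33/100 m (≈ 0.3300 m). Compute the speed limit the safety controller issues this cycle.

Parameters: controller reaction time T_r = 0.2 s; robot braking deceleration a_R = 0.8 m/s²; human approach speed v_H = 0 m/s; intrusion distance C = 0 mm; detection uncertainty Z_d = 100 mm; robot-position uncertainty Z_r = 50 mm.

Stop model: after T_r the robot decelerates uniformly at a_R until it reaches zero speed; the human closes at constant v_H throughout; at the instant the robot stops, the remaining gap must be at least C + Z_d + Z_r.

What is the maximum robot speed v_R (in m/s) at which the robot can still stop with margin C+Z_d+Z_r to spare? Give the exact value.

v_R_max = 2/5 m/s = 0.4000 m/s

at the boundary: (5/8)·v² + (1/5)·v + (-9/50) = 0
  disc = (1/5)² − 4·(5/8)·(-9/50) = 49/100 ; √disc = 7/10
  v_R = (−(1/5) + 7/10) / (2·(5/8)) = 2/5 m/s
check:
braking lasts T_s = (2/5)/(4/5) = 0.5000 s
robot covers v_R·T_r = 0.4000·0.2000 = 0.0800 m before braking
robot covers 0.4000·0.5000 − ½·0.8000·0.5000² = 0.1000 m while stopping
human over T_r+T_s: 0.0000·(0.2000+0.5000) = 0.0000 m
residual clearance needed = 0.0000+0.1000+0.0500 = 0.1500 m
sum ≈ 0.0800+0.1000+0.0000+0.1500 ≈ 0.3300 m = S ✓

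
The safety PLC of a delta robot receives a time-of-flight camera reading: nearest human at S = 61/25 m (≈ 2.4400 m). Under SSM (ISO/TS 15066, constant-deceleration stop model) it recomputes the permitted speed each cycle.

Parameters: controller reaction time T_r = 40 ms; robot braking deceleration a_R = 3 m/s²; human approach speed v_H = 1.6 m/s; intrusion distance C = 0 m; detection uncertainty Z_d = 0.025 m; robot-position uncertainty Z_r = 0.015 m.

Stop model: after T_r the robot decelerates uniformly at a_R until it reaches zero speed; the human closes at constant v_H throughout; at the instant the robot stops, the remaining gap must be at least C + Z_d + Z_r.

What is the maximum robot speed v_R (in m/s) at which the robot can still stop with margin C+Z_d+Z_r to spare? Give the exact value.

collect terms ⇒ (1/6)·v_R² + (43/75)·v_R + (-292/125) = 0
  disc = (43/75)² − 4·(1/6)·(-292/125) = 10609/5625 ; √disc = 103/75
  v_R = (−(43/75) + 103/75) / (2·(1/6)) = 12/5 m/s
check:
stop time T_s = (12/5)/3 = 0.8000 s
reaction-phase robot travel = 2.4000·0.0400 = 0.0960 m
braking distance = 2.4000²/(2·3.0000) = 0.9600 m
human over T_r+T_s: 1.6000·(0.0400+0.8000) = 1.3440 m
residual clearance needed = 0.0000+0.0250+0.0150 = 0.0400 m
sum ≈ 0.0960+0.9600+1.3440+0.0400 ≈ 2.4400 m = S ✓

v_R_max = 12/5 m/s = 2.4000 m/s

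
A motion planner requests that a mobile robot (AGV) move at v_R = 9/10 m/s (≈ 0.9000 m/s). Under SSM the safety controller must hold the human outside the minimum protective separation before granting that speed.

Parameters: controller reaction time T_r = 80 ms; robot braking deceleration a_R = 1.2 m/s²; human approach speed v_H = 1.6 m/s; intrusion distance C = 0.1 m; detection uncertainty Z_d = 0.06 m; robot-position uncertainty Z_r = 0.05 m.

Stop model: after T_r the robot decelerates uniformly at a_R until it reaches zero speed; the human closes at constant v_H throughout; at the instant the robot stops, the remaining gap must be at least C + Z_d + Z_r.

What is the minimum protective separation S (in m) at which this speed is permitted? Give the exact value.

S_min = 779/400 m = 1.9475 m

braking lasts T_s = (9/10)/(6/5) = 0.7500 s
reaction-phase robot travel = 0.9000·0.0800 = 0.0720 m
robot under decel: 0.9000²/(2·1.2000) = 0.3375 m
human closes 1.6000·0.8300 = 1.3280 m
residual clearance needed = 0.1000+0.0600+0.0500 = 0.2100 m
S_min ≈ 0.0720+0.3375+1.3280+0.2100  ⇒  S_min = 779/400 m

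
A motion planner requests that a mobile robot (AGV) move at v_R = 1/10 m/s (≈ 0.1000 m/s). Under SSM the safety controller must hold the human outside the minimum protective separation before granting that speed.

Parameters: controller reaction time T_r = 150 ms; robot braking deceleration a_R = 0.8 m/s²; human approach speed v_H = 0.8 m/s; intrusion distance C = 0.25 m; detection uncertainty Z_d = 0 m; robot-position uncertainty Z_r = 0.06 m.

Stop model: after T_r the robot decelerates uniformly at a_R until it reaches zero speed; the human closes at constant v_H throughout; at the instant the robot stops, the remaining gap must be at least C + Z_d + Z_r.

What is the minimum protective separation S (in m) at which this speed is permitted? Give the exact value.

T_s = v_R/a_R = (1/10)/(4/5) = 0.1250 s
robot covers v_R·T_r = 0.1000·0.1500 = 0.0150 m before braking
robot under decel: 0.1000²/(2·0.8000) = 0.0063 m
human over T_r+T_s: 0.8000·(0.1500+0.1250) = 0.2200 m
C+Z_d+Z_r = 0.2500+0.0000+0.0600 = 0.3100 m
S_min ≈ 0.0150+0.0063+0.2200+0.3100  ⇒  S_min = 441/800 m

S_min = 441/800 m = 0.5513 m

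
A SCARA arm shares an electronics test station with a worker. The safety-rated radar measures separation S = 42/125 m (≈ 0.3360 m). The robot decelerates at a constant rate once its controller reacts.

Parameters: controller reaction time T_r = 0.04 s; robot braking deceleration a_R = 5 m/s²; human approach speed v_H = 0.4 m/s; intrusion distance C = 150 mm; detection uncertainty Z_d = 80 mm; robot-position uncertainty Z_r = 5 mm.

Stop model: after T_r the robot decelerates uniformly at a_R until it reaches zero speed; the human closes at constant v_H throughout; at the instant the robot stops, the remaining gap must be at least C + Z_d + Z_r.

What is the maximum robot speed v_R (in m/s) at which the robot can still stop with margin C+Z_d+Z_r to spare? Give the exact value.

v_R_max = 1/2 m/s = 0.5000 m/s

at the boundary: (1/10)·v² + (3/25)·v + (-17/200) = 0
  disc = (3/25)² − 4·(1/10)·(-17/200) = 121/2500 ; √disc = 11/50
  v_R = (−(3/25) + 11/50) / (2·(1/10)) = 1/2 m/s
check:
stop time T_s = (1/2)/5 = 0.1000 s
reaction-phase robot travel = 0.5000·0.0400 = 0.0200 m
robot covers 0.5000·0.1000 − ½·5.0000·0.1000² = 0.0250 m while stopping
human closes 0.4000·0.1400 = 0.0560 m
residual clearance needed = 0.1500+0.0800+0.0050 = 0.2350 m
sum ≈ 0.0200+0.0250+0.0560+0.2350 ≈ 0.3360 m = S ✓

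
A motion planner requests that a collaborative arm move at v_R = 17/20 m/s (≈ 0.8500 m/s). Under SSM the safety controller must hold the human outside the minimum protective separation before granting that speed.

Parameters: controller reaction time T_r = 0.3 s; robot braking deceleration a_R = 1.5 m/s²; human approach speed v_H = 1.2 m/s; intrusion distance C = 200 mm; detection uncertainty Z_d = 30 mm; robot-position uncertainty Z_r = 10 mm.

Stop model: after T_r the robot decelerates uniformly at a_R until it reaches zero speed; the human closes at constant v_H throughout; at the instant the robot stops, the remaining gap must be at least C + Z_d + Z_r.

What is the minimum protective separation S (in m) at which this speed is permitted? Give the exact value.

S_min = 2131/1200 m = 1.7758 m

stop time T_s = (17/20)/(3/2) = 0.5667 s
reaction-phase robot travel = 0.8500·0.3000 = 0.2550 m
robot covers 0.8500·0.5667 − ½·1.5000·0.5667² = 0.2408 m while stopping
person approaches 1.2000·(0.3000+0.5667) = 1.0400 m
margins: 0.2000+0.0300+0.0100 = 0.2400 m
S_min ≈ 0.2550+0.2408+1.0400+0.2400  ⇒  S_min = 2131/1200 m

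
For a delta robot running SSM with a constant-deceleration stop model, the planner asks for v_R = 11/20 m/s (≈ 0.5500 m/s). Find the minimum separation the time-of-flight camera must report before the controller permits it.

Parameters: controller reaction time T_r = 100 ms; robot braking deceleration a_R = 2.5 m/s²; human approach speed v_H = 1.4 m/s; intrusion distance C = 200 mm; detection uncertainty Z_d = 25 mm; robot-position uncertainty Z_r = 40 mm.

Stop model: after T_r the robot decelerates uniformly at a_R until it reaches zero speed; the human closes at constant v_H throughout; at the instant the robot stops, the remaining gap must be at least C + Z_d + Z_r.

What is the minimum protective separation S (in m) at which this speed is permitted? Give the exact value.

S_min = 1657/2000 m = 0.8285 m

braking lasts T_s = (11/20)/(5/2) = 0.2200 s
robot in T_r: 0.5500·0.1000 = 0.0550 m
robot under decel: 0.5500²/(2·2.5000) = 0.0605 m
person approaches 1.4000·(0.1000+0.2200) = 0.4480 m
C+Z_d+Z_r = 0.2000+0.0250+0.0400 = 0.2650 m
S_min ≈ 0.0550+0.0605+0.4480+0.2650  ⇒  S_min = 1657/2000 m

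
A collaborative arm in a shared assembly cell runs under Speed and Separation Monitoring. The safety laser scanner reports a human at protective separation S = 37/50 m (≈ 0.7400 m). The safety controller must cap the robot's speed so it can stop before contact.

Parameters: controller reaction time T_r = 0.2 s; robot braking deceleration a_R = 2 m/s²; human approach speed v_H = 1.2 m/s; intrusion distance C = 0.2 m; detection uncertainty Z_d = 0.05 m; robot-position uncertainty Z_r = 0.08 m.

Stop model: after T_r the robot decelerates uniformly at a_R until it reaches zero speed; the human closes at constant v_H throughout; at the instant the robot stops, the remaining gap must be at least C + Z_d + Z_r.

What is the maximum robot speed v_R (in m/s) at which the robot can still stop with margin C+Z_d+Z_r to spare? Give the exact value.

v_R_max = 1/5 m/s = 0.2000 m/s

at the boundary: (1/4)·v² + (4/5)·v + (-17/100) = 0
  disc = (4/5)² − 4·(1/4)·(-17/100) = 81/100 ; √disc = 9/10
  v_R = (−(4/5) + 9/10) / (2·(1/4)) = 1/5 m/s
check:
T_s = v_R/a_R = (1/5)/2 = 0.1000 s
reaction-phase robot travel = 0.2000·0.2000 = 0.0400 m
robot under decel: 0.2000²/(2·2.0000) = 0.0100 m
human closes 1.2000·0.3000 = 0.3600 m
residual clearance needed = 0.2000+0.0500+0.0800 = 0.3300 m
sum ≈ 0.0400+0.0100+0.3600+0.3300 ≈ 0.7400 m = S ✓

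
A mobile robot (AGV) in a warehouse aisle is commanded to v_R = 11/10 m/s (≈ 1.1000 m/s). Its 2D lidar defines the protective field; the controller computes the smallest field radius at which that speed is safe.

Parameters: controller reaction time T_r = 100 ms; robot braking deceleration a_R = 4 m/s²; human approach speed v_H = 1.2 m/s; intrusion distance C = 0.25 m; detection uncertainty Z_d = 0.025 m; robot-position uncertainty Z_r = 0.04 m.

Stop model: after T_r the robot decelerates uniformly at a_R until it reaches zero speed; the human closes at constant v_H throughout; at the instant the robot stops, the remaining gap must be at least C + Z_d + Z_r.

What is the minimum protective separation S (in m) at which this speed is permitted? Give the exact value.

S_min = 821/800 m = 1.0263 m

stop time T_s = (11/10)/4 = 0.2750 s
robot in T_r: 1.1000·0.1000 = 0.1100 m
braking distance = 1.1000²/(2·4.0000) = 0.1512 m
person approaches 1.2000·(0.1000+0.2750) = 0.4500 m
C+Z_d+Z_r = 0.2500+0.0250+0.0400 = 0.3150 m
S_min ≈ 0.1100+0.1512+0.4500+0.3150  ⇒  S_min = 821/800 m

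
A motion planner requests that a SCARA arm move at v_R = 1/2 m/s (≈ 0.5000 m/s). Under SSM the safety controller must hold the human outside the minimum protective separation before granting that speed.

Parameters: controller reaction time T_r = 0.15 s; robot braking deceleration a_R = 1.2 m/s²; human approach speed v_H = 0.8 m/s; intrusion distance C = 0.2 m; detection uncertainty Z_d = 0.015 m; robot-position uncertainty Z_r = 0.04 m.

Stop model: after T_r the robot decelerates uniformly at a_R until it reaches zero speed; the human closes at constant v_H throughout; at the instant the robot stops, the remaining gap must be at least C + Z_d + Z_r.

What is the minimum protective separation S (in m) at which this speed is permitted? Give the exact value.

braking lasts T_s = (1/2)/(6/5) = 0.4167 s
robot covers v_R·T_r = 0.5000·0.1500 = 0.0750 m before braking
braking distance = 0.5000²/(2·1.2000) = 0.1042 m
human closes 0.8000·0.5667 = 0.4533 m
C+Z_d+Z_r = 0.2000+0.0150+0.0400 = 0.2550 m
S_min ≈ 0.0750+0.1042+0.4533+0.2550  ⇒  S_min = 71/80 m

S_min = 71/80 m = 0.8875 m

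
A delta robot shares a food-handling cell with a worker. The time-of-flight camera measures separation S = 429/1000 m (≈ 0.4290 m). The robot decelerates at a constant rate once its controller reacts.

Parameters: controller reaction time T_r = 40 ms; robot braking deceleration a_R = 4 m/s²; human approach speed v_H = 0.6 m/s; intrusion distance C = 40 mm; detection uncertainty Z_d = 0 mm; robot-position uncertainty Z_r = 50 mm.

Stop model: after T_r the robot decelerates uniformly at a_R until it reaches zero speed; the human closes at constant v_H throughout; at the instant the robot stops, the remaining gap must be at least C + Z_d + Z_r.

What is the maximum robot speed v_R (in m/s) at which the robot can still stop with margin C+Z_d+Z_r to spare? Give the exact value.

quadratic (1/8)·v² + (19/100)·v + (-63/200) = 0
  disc = (19/100)² − 4·(1/8)·(-63/200) = 121/625 ; √disc = 11/25
  v_R = (−(19/100) + 11/25) / (2·(1/8)) = 1 m/s
check:
braking lasts T_s = 1/4 = 0.2500 s
reaction-phase robot travel = 1.0000·0.0400 = 0.0400 m
braking distance = 1.0000²/(2·4.0000) = 0.1250 m
human closes 0.6000·0.2900 = 0.1740 m
C+Z_d+Z_r = 0.0400+0.0000+0.0500 = 0.0900 m
sum ≈ 0.0400+0.1250+0.1740+0.0900 ≈ 0.4290 m = S ✓

v_R_max = 1 m/s = 1.0000 m/s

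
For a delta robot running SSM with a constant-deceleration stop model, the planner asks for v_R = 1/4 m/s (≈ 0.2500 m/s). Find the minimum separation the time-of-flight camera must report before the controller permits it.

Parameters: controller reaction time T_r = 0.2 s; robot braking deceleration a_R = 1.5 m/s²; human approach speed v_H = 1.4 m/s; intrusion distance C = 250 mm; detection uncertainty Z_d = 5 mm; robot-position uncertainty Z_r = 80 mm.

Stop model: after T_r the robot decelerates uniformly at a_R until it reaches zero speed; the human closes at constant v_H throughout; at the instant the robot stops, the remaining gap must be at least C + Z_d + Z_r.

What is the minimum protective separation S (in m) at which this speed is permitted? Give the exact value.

braking lasts T_s = (1/4)/(3/2) = 0.1667 s
robot in T_r: 0.2500·0.2000 = 0.0500 m
braking distance = 0.2500²/(2·1.5000) = 0.0208 m
person approaches 1.4000·(0.2000+0.1667) = 0.5133 m
margins: 0.2500+0.0050+0.0800 = 0.3350 m
S_min ≈ 0.0500+0.0208+0.5133+0.3350  ⇒  S_min = 1103/1200 m

S_min = 1103/1200 m = 0.9192 m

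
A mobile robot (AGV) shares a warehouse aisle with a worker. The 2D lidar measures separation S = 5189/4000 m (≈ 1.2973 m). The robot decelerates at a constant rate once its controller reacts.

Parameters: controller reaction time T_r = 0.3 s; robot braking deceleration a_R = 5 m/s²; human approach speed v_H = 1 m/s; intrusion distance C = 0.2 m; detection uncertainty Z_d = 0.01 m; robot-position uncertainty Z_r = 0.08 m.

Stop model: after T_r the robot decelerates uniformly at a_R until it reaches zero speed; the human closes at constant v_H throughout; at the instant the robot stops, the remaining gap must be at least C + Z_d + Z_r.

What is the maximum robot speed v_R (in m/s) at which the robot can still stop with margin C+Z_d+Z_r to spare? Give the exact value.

at the boundary: (1/10)·v² + (1/2)·v + (-2829/4000) = 0
  disc = (1/2)² − 4·(1/10)·(-2829/4000) = 5329/10000 ; √disc = 73/100
  v_R = (−(1/2) + 73/100) / (2·(1/10)) = 23/20 m/s
check:
T_s = v_R/a_R = (23/20)/5 = 0.2300 s
robot covers v_R·T_r = 1.1500·0.3000 = 0.3450 m before braking
robot covers 1.1500·0.2300 − ½·5.0000·0.2300² = 0.1323 m while stopping
human over T_r+T_s: 1.0000·(0.3000+0.2300) = 0.5300 m
residual clearance needed = 0.2000+0.0100+0.0800 = 0.2900 m
sum ≈ 0.3450+0.1323+0.5300+0.2900 ≈ 1.2973 m = S ✓

v_R_max = 23/20 m/s = 1.1500 m/s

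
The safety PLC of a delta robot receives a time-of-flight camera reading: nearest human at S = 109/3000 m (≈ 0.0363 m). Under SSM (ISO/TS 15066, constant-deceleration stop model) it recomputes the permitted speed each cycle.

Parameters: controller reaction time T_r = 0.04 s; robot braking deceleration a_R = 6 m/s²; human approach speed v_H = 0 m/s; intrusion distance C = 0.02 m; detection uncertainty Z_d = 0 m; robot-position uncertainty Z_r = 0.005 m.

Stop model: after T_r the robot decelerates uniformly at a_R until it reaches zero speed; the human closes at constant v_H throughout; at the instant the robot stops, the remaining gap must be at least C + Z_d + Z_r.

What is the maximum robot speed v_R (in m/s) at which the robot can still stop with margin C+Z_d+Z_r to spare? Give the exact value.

v_R_max = 1/5 m/s = 0.2000 m/s

collect terms ⇒ (1/12)·v_R² + (1/25)·v_R + (-17/1500) = 0
  disc = (1/25)² − 4·(1/12)·(-17/1500) = 121/22500 ; √disc = 11/150
  v_R = (−(1/25) + 11/150) / (2·(1/12)) = 1/5 m/s
check:
stop time T_s = (1/5)/6 = 0.0333 s
reaction-phase robot travel = 0.2000·0.0400 = 0.0080 m
braking distance = 0.2000²/(2·6.0000) = 0.0033 m
human over T_r+T_s: 0.0000·(0.0400+0.0333) = 0.0000 m
margins: 0.0200+0.0000+0.0050 = 0.0250 m
sum ≈ 0.0080+0.0033+0.0000+0.0250 ≈ 0.0363 m = S ✓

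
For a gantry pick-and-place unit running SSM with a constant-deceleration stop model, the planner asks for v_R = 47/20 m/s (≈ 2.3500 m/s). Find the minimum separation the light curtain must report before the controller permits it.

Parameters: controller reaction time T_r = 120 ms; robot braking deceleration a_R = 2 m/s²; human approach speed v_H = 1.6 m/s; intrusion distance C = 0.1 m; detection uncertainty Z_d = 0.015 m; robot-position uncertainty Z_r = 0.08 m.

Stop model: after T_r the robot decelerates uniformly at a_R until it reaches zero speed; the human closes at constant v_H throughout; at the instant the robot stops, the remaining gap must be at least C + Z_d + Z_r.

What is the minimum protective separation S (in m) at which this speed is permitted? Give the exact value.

S_min = 31437/8000 m = 3.9296 m

T_s = v_R/a_R = (47/20)/2 = 1.1750 s
robot covers v_R·T_r = 2.3500·0.1200 = 0.2820 m before braking
robot under decel: 2.3500²/(2·2.0000) = 1.3806 m
human over T_r+T_s: 1.6000·(0.1200+1.1750) = 2.0720 m
residual clearance needed = 0.1000+0.0150+0.0800 = 0.1950 m
S_min ≈ 0.2820+1.3806+2.0720+0.1950  ⇒  S_min = 31437/8000 m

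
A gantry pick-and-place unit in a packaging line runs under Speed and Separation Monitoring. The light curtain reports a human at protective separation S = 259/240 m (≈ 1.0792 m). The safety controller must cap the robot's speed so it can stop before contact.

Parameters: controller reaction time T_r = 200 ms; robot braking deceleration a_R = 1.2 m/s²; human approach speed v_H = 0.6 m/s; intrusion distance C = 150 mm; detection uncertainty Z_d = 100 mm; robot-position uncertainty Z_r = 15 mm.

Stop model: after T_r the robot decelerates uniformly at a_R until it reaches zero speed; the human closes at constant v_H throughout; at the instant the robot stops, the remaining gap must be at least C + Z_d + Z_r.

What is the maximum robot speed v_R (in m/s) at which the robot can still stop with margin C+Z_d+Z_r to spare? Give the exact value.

at the boundary: (5/12)·v² + (7/10)·v + (-833/1200) = 0
  disc = (7/10)² − 4·(5/12)·(-833/1200) = 5929/3600 ; √disc = 77/60
  v_R = (−(7/10) + 77/60) / (2·(5/12)) = 7/10 m/s
check:
braking lasts T_s = (7/10)/(6/5) = 0.5833 s
reaction-phase robot travel = 0.7000·0.2000 = 0.1400 m
braking distance = 0.7000²/(2·1.2000) = 0.2042 m
human over T_r+T_s: 0.6000·(0.2000+0.5833) = 0.4700 m
residual clearance needed = 0.1500+0.1000+0.0150 = 0.2650 m
sum ≈ 0.1400+0.2042+0.4700+0.2650 ≈ 1.0792 m = S ✓

v_R_max = 7/10 m/s = 0.7000 m/s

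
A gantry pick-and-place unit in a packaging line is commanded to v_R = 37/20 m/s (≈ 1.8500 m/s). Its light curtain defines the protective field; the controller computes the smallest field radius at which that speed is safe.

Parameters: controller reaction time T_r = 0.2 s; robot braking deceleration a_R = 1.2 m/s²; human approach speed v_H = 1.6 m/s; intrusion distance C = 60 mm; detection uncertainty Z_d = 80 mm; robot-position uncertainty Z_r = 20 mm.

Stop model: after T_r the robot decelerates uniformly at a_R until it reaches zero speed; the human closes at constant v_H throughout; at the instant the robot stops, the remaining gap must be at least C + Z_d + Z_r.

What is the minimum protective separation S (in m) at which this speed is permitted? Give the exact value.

S_min = 4553/960 m = 4.7427 m

T_s = v_R/a_R = (37/20)/(6/5) = 1.5417 s
robot covers v_R·T_r = 1.8500·0.2000 = 0.3700 m before braking
robot covers 1.8500·1.5417 − ½·1.2000·1.5417² = 1.4260 m while stopping
human closes 1.6000·1.7417 = 2.7867 m
C+Z_d+Z_r = 0.0600+0.0800+0.0200 = 0.1600 m
S_min ≈ 0.3700+1.4260+2.7867+0.1600  ⇒  S_min = 4553/960 m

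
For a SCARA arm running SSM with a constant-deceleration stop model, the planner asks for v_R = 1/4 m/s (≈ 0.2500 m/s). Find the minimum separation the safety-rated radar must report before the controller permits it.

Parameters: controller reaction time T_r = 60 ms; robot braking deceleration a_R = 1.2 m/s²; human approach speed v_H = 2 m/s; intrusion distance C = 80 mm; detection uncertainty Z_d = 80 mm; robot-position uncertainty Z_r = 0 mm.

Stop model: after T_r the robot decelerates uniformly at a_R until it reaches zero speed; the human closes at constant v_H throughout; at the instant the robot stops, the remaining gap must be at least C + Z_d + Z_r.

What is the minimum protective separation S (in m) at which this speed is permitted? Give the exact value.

T_s = v_R/a_R = (1/4)/(6/5) = 0.2083 s
reaction-phase robot travel = 0.2500·0.0600 = 0.0150 m
robot under decel: 0.2500²/(2·1.2000) = 0.0260 m
person approaches 2.0000·(0.0600+0.2083) = 0.5367 m
margins: 0.0800+0.0800+0.0000 = 0.1600 m
S_min ≈ 0.0150+0.0260+0.5367+0.1600  ⇒  S_min = 3541/4800 m

S_min = 3541/4800 m = 0.7377 m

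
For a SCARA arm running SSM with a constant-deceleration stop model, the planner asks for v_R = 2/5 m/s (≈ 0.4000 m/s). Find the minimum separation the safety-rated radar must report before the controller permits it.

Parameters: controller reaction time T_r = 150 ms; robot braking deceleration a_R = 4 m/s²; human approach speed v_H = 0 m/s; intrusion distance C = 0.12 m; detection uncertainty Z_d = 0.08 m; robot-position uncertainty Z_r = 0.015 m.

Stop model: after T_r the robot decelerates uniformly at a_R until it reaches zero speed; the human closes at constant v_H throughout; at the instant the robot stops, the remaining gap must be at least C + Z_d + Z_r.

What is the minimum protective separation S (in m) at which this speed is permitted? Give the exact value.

T_s = v_R/a_R = (2/5)/4 = 0.1000 s
robot in T_r: 0.4000·0.1500 = 0.0600 m
robot covers 0.4000·0.1000 − ½·4.0000·0.1000² = 0.0200 m while stopping
person approaches 0.0000·(0.1500+0.1000) = 0.0000 m
margins: 0.1200+0.0800+0.0150 = 0.2150 m
S_min ≈ 0.0600+0.0200+0.0000+0.2150  ⇒  S_min = 59/200 m

S_min = 59/200 m = 0.2950 m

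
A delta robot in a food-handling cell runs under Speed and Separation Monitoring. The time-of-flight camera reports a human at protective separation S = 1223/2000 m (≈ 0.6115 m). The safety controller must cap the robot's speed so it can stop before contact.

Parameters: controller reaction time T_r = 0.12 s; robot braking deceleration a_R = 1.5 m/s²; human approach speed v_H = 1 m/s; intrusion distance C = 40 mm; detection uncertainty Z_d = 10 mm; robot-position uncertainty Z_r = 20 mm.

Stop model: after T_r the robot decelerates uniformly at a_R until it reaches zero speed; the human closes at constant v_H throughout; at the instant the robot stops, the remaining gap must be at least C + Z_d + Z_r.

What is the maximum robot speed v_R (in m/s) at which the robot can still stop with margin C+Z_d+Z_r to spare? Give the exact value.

at the boundary: (1/3)·v² + (59/75)·v + (-843/2000) = 0
  disc = (59/75)² − 4·(1/3)·(-843/2000) = 26569/22500 ; √disc = 163/150
  v_R = (−(59/75) + 163/150) / (2·(1/3)) = 9/20 m/s
check:
stop time T_s = (9/20)/(3/2) = 0.3000 s
robot in T_r: 0.4500·0.1200 = 0.0540 m
robot under decel: 0.4500²/(2·1.5000) = 0.0675 m
person approaches 1.0000·(0.1200+0.3000) = 0.4200 m
margins: 0.0400+0.0100+0.0200 = 0.0700 m
sum ≈ 0.0540+0.0675+0.4200+0.0700 ≈ 0.6115 m = S ✓

v_R_max = 9/20 m/s = 0.4500 m/s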